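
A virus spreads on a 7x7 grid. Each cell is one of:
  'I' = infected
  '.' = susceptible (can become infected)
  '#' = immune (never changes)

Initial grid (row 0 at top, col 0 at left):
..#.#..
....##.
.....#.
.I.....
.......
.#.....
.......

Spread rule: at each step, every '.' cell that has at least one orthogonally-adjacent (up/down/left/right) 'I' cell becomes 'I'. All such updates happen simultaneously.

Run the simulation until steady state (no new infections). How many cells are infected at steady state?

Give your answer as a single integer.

Answer: 43

Derivation:
Step 0 (initial): 1 infected
Step 1: +4 new -> 5 infected
Step 2: +6 new -> 11 infected
Step 3: +8 new -> 19 infected
Step 4: +8 new -> 27 infected
Step 5: +6 new -> 33 infected
Step 6: +4 new -> 37 infected
Step 7: +3 new -> 40 infected
Step 8: +2 new -> 42 infected
Step 9: +1 new -> 43 infected
Step 10: +0 new -> 43 infected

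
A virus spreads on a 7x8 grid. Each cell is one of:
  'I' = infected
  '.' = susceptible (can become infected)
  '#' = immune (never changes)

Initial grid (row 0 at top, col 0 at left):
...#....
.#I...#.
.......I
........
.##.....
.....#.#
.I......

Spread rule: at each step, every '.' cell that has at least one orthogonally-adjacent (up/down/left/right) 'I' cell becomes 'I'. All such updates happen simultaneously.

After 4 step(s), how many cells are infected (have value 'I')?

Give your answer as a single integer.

Answer: 46

Derivation:
Step 0 (initial): 3 infected
Step 1: +9 new -> 12 infected
Step 2: +12 new -> 24 infected
Step 3: +13 new -> 37 infected
Step 4: +9 new -> 46 infected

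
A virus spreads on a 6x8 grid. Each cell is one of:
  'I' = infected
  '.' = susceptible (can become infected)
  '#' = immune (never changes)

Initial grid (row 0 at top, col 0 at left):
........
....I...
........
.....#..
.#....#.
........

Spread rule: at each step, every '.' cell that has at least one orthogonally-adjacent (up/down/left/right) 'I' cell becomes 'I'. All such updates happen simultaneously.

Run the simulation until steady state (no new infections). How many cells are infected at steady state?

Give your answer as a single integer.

Step 0 (initial): 1 infected
Step 1: +4 new -> 5 infected
Step 2: +7 new -> 12 infected
Step 3: +8 new -> 20 infected
Step 4: +10 new -> 30 infected
Step 5: +7 new -> 37 infected
Step 6: +4 new -> 41 infected
Step 7: +3 new -> 44 infected
Step 8: +1 new -> 45 infected
Step 9: +0 new -> 45 infected

Answer: 45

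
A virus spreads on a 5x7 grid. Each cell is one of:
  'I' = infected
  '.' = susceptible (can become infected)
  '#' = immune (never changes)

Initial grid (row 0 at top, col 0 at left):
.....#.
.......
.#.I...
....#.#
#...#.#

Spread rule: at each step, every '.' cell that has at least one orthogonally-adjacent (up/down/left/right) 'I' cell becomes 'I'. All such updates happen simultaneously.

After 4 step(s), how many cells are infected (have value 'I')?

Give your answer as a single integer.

Answer: 25

Derivation:
Step 0 (initial): 1 infected
Step 1: +4 new -> 5 infected
Step 2: +6 new -> 11 infected
Step 3: +8 new -> 19 infected
Step 4: +6 new -> 25 infected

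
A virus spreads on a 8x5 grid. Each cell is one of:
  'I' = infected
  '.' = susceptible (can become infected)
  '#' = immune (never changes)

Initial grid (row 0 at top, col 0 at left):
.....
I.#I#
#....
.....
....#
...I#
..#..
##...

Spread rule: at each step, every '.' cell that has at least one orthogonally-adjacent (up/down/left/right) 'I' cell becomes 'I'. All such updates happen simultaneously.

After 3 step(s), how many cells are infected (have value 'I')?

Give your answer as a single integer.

Answer: 29

Derivation:
Step 0 (initial): 3 infected
Step 1: +7 new -> 10 infected
Step 2: +11 new -> 21 infected
Step 3: +8 new -> 29 infected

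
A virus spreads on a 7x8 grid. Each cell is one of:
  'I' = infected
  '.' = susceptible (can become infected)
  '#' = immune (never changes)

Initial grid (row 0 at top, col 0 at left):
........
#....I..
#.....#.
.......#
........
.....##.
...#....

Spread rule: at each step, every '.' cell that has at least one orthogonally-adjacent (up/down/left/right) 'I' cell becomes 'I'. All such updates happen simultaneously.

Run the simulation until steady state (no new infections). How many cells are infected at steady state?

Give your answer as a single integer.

Answer: 49

Derivation:
Step 0 (initial): 1 infected
Step 1: +4 new -> 5 infected
Step 2: +6 new -> 11 infected
Step 3: +8 new -> 19 infected
Step 4: +6 new -> 25 infected
Step 5: +6 new -> 31 infected
Step 6: +6 new -> 37 infected
Step 7: +5 new -> 42 infected
Step 8: +4 new -> 46 infected
Step 9: +2 new -> 48 infected
Step 10: +1 new -> 49 infected
Step 11: +0 new -> 49 infected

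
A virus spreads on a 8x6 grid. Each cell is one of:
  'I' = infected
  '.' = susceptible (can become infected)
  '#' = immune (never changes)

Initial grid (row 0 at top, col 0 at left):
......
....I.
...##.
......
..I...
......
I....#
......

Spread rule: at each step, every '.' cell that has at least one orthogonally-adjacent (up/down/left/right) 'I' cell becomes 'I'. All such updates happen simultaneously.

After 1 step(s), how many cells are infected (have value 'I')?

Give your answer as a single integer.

Answer: 13

Derivation:
Step 0 (initial): 3 infected
Step 1: +10 new -> 13 infected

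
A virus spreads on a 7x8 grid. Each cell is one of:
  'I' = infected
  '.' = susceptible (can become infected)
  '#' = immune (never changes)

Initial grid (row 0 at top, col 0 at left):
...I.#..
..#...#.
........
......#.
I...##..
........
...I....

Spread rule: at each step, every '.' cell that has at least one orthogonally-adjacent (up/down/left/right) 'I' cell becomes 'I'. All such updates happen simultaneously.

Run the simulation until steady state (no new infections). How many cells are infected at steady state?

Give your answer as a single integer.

Answer: 50

Derivation:
Step 0 (initial): 3 infected
Step 1: +9 new -> 12 infected
Step 2: +13 new -> 25 infected
Step 3: +11 new -> 36 infected
Step 4: +4 new -> 40 infected
Step 5: +4 new -> 44 infected
Step 6: +2 new -> 46 infected
Step 7: +2 new -> 48 infected
Step 8: +1 new -> 49 infected
Step 9: +1 new -> 50 infected
Step 10: +0 new -> 50 infected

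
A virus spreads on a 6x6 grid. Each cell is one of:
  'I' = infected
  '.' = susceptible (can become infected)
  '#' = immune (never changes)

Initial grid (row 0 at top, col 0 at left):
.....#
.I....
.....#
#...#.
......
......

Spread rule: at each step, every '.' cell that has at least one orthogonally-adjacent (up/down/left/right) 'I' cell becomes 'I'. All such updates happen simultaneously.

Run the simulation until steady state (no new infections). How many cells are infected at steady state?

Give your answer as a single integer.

Step 0 (initial): 1 infected
Step 1: +4 new -> 5 infected
Step 2: +6 new -> 11 infected
Step 3: +5 new -> 16 infected
Step 4: +7 new -> 23 infected
Step 5: +3 new -> 26 infected
Step 6: +2 new -> 28 infected
Step 7: +2 new -> 30 infected
Step 8: +2 new -> 32 infected
Step 9: +0 new -> 32 infected

Answer: 32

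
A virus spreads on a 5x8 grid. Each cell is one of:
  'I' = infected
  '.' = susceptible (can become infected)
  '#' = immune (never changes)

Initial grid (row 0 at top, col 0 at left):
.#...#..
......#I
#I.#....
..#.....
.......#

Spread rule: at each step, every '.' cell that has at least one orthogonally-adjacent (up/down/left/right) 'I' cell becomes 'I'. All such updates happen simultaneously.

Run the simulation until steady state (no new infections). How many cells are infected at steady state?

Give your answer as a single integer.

Answer: 33

Derivation:
Step 0 (initial): 2 infected
Step 1: +5 new -> 7 infected
Step 2: +7 new -> 14 infected
Step 3: +7 new -> 21 infected
Step 4: +7 new -> 28 infected
Step 5: +5 new -> 33 infected
Step 6: +0 new -> 33 infected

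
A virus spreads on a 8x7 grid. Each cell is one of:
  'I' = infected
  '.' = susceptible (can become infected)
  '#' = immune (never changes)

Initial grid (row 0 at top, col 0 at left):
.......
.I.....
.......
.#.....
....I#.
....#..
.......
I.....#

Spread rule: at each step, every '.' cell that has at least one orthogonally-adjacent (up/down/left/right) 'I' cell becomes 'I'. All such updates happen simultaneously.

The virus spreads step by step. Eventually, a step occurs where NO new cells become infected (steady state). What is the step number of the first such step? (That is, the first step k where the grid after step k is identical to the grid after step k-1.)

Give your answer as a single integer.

Answer: 7

Derivation:
Step 0 (initial): 3 infected
Step 1: +8 new -> 11 infected
Step 2: +13 new -> 24 infected
Step 3: +14 new -> 38 infected
Step 4: +6 new -> 44 infected
Step 5: +5 new -> 49 infected
Step 6: +3 new -> 52 infected
Step 7: +0 new -> 52 infected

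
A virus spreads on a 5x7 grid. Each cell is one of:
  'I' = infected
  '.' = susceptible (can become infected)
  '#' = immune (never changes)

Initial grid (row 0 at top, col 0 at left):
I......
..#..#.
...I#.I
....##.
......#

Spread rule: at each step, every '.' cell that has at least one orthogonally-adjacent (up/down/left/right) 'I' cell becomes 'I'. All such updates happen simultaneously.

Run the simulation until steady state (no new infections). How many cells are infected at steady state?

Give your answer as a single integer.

Step 0 (initial): 3 infected
Step 1: +8 new -> 11 infected
Step 2: +9 new -> 20 infected
Step 3: +6 new -> 26 infected
Step 4: +3 new -> 29 infected
Step 5: +0 new -> 29 infected

Answer: 29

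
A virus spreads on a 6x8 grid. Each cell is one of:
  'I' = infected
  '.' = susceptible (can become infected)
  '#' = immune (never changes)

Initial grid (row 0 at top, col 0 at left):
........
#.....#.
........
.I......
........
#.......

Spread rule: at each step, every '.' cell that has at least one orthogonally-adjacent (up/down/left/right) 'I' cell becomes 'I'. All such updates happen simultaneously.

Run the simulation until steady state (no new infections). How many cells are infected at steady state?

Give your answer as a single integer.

Answer: 45

Derivation:
Step 0 (initial): 1 infected
Step 1: +4 new -> 5 infected
Step 2: +7 new -> 12 infected
Step 3: +6 new -> 18 infected
Step 4: +7 new -> 25 infected
Step 5: +6 new -> 31 infected
Step 6: +6 new -> 37 infected
Step 7: +4 new -> 41 infected
Step 8: +3 new -> 44 infected
Step 9: +1 new -> 45 infected
Step 10: +0 new -> 45 infected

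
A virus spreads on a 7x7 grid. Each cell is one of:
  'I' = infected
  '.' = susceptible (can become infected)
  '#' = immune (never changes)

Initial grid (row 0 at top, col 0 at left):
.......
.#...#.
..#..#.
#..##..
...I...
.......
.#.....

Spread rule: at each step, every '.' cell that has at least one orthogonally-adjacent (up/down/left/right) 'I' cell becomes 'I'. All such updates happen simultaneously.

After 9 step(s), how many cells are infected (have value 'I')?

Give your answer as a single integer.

Step 0 (initial): 1 infected
Step 1: +3 new -> 4 infected
Step 2: +6 new -> 10 infected
Step 3: +8 new -> 18 infected
Step 4: +5 new -> 23 infected
Step 5: +4 new -> 27 infected
Step 6: +2 new -> 29 infected
Step 7: +2 new -> 31 infected
Step 8: +2 new -> 33 infected
Step 9: +2 new -> 35 infected

Answer: 35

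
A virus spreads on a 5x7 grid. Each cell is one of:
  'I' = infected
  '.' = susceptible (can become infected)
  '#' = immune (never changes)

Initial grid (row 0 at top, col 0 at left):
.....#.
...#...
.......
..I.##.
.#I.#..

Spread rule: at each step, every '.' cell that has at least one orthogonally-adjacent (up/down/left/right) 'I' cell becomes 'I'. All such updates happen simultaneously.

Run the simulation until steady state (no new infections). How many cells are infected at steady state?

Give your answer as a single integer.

Answer: 29

Derivation:
Step 0 (initial): 2 infected
Step 1: +4 new -> 6 infected
Step 2: +4 new -> 10 infected
Step 3: +5 new -> 15 infected
Step 4: +5 new -> 20 infected
Step 5: +4 new -> 24 infected
Step 6: +2 new -> 26 infected
Step 7: +2 new -> 28 infected
Step 8: +1 new -> 29 infected
Step 9: +0 new -> 29 infected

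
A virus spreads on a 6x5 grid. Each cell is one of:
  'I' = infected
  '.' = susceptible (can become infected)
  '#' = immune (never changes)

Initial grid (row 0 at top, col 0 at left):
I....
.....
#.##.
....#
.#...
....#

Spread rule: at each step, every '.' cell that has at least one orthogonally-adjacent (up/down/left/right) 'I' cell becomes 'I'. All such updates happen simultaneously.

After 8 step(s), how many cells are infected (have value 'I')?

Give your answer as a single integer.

Step 0 (initial): 1 infected
Step 1: +2 new -> 3 infected
Step 2: +2 new -> 5 infected
Step 3: +3 new -> 8 infected
Step 4: +3 new -> 11 infected
Step 5: +3 new -> 14 infected
Step 6: +4 new -> 18 infected
Step 7: +3 new -> 21 infected
Step 8: +3 new -> 24 infected

Answer: 24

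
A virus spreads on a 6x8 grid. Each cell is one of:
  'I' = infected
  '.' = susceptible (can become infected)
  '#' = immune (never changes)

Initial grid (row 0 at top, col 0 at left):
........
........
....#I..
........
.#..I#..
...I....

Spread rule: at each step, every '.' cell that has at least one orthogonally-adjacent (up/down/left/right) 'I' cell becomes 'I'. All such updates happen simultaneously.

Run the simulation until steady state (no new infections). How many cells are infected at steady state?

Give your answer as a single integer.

Answer: 45

Derivation:
Step 0 (initial): 3 infected
Step 1: +7 new -> 10 infected
Step 2: +9 new -> 19 infected
Step 3: +10 new -> 29 infected
Step 4: +8 new -> 37 infected
Step 5: +4 new -> 41 infected
Step 6: +3 new -> 44 infected
Step 7: +1 new -> 45 infected
Step 8: +0 new -> 45 infected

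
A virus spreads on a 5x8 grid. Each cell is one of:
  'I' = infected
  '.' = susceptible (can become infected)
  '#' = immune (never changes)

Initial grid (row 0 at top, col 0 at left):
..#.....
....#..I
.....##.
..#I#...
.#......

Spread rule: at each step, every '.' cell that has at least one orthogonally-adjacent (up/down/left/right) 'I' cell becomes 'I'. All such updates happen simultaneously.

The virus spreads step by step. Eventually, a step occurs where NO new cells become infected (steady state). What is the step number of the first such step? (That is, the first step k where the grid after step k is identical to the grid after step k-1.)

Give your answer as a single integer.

Step 0 (initial): 2 infected
Step 1: +5 new -> 7 infected
Step 2: +8 new -> 15 infected
Step 3: +7 new -> 22 infected
Step 4: +6 new -> 28 infected
Step 5: +3 new -> 31 infected
Step 6: +2 new -> 33 infected
Step 7: +0 new -> 33 infected

Answer: 7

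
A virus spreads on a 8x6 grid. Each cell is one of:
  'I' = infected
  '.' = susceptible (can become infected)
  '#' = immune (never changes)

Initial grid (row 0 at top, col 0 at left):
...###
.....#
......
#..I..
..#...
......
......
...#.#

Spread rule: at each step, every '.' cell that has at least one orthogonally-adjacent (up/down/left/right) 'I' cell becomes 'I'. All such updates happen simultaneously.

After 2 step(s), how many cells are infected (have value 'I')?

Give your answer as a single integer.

Answer: 12

Derivation:
Step 0 (initial): 1 infected
Step 1: +4 new -> 5 infected
Step 2: +7 new -> 12 infected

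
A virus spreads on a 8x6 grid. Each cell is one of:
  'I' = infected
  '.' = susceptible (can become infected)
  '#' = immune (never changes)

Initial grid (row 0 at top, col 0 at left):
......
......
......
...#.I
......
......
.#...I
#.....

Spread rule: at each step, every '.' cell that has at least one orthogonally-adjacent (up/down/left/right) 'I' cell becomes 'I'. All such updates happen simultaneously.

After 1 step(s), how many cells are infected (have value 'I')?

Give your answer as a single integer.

Step 0 (initial): 2 infected
Step 1: +6 new -> 8 infected

Answer: 8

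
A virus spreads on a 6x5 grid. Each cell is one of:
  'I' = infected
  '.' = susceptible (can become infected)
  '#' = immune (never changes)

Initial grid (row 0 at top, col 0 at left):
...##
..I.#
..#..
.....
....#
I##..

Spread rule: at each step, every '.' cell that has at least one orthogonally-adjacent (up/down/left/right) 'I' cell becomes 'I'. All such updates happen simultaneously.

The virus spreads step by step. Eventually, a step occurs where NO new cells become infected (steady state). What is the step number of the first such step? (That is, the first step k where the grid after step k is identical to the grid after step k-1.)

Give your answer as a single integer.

Step 0 (initial): 2 infected
Step 1: +4 new -> 6 infected
Step 2: +6 new -> 12 infected
Step 3: +6 new -> 18 infected
Step 4: +3 new -> 21 infected
Step 5: +1 new -> 22 infected
Step 6: +1 new -> 23 infected
Step 7: +0 new -> 23 infected

Answer: 7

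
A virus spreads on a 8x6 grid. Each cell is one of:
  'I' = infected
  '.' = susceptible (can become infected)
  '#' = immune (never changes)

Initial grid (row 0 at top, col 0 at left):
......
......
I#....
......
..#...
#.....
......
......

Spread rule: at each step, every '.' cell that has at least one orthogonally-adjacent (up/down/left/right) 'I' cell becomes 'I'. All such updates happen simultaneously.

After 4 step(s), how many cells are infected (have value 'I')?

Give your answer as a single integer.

Answer: 16

Derivation:
Step 0 (initial): 1 infected
Step 1: +2 new -> 3 infected
Step 2: +4 new -> 7 infected
Step 3: +4 new -> 11 infected
Step 4: +5 new -> 16 infected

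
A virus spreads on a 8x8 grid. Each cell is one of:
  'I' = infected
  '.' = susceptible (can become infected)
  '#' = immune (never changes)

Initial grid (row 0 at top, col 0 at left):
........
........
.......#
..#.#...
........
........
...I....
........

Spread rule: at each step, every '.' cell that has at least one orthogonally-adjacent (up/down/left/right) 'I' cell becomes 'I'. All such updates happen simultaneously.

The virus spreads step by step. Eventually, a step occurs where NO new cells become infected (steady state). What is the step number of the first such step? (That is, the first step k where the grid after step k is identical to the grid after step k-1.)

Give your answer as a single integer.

Step 0 (initial): 1 infected
Step 1: +4 new -> 5 infected
Step 2: +7 new -> 12 infected
Step 3: +9 new -> 21 infected
Step 4: +8 new -> 29 infected
Step 5: +9 new -> 38 infected
Step 6: +8 new -> 46 infected
Step 7: +7 new -> 53 infected
Step 8: +4 new -> 57 infected
Step 9: +3 new -> 60 infected
Step 10: +1 new -> 61 infected
Step 11: +0 new -> 61 infected

Answer: 11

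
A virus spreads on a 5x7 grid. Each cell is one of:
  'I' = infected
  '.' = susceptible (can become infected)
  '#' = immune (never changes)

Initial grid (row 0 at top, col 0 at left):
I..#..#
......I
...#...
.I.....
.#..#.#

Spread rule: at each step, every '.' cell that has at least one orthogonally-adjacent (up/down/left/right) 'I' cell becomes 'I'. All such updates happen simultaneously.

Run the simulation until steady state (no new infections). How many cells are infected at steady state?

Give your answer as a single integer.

Answer: 29

Derivation:
Step 0 (initial): 3 infected
Step 1: +7 new -> 10 infected
Step 2: +11 new -> 21 infected
Step 3: +7 new -> 28 infected
Step 4: +1 new -> 29 infected
Step 5: +0 new -> 29 infected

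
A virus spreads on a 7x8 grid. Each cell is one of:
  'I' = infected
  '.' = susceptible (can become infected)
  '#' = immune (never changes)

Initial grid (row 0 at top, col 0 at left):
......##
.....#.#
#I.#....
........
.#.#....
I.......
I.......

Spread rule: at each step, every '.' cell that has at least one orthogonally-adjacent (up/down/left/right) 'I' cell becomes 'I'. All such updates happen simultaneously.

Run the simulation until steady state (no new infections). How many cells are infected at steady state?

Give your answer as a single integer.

Step 0 (initial): 3 infected
Step 1: +6 new -> 9 infected
Step 2: +7 new -> 16 infected
Step 3: +7 new -> 23 infected
Step 4: +5 new -> 28 infected
Step 5: +6 new -> 34 infected
Step 6: +6 new -> 40 infected
Step 7: +5 new -> 45 infected
Step 8: +3 new -> 48 infected
Step 9: +0 new -> 48 infected

Answer: 48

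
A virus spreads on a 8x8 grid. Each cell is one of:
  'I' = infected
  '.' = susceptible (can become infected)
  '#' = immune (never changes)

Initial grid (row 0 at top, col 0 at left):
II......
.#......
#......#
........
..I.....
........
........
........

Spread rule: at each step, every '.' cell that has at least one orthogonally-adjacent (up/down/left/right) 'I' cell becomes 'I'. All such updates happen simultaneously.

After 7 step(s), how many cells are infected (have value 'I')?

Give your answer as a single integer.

Answer: 60

Derivation:
Step 0 (initial): 3 infected
Step 1: +6 new -> 9 infected
Step 2: +10 new -> 19 infected
Step 3: +12 new -> 31 infected
Step 4: +10 new -> 41 infected
Step 5: +9 new -> 50 infected
Step 6: +7 new -> 57 infected
Step 7: +3 new -> 60 infected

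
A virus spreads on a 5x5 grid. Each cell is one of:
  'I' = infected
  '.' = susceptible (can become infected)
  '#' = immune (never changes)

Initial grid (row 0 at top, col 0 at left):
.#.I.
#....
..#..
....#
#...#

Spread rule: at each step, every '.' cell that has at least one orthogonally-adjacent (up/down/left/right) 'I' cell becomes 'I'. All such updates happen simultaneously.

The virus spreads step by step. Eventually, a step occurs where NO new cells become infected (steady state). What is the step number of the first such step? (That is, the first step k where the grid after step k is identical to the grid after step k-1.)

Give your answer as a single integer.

Answer: 7

Derivation:
Step 0 (initial): 1 infected
Step 1: +3 new -> 4 infected
Step 2: +3 new -> 7 infected
Step 3: +3 new -> 10 infected
Step 4: +3 new -> 13 infected
Step 5: +3 new -> 16 infected
Step 6: +2 new -> 18 infected
Step 7: +0 new -> 18 infected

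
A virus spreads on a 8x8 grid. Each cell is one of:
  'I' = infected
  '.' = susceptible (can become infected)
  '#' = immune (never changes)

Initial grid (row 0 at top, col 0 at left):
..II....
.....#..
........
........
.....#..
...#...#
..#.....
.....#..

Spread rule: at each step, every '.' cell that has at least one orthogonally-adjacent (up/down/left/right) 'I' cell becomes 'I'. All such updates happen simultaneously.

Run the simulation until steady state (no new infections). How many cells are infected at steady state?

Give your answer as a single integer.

Step 0 (initial): 2 infected
Step 1: +4 new -> 6 infected
Step 2: +6 new -> 12 infected
Step 3: +6 new -> 18 infected
Step 4: +8 new -> 26 infected
Step 5: +7 new -> 33 infected
Step 6: +5 new -> 38 infected
Step 7: +6 new -> 44 infected
Step 8: +7 new -> 51 infected
Step 9: +4 new -> 55 infected
Step 10: +2 new -> 57 infected
Step 11: +1 new -> 58 infected
Step 12: +0 new -> 58 infected

Answer: 58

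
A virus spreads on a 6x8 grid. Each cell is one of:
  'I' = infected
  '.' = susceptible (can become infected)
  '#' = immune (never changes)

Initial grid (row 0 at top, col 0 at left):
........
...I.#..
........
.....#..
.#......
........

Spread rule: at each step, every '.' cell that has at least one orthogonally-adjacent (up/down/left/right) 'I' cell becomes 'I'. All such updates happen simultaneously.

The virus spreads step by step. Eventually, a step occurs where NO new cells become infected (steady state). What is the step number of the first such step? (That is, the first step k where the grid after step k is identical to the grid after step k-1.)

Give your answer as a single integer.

Answer: 9

Derivation:
Step 0 (initial): 1 infected
Step 1: +4 new -> 5 infected
Step 2: +6 new -> 11 infected
Step 3: +8 new -> 19 infected
Step 4: +8 new -> 27 infected
Step 5: +8 new -> 35 infected
Step 6: +6 new -> 41 infected
Step 7: +3 new -> 44 infected
Step 8: +1 new -> 45 infected
Step 9: +0 new -> 45 infected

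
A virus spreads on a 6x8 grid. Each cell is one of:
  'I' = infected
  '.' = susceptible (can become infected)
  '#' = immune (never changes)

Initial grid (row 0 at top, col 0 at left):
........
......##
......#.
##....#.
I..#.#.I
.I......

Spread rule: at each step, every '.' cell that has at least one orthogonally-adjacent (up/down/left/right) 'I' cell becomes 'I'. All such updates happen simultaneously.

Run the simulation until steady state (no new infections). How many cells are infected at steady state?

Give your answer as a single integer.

Step 0 (initial): 3 infected
Step 1: +6 new -> 9 infected
Step 2: +4 new -> 13 infected
Step 3: +3 new -> 16 infected
Step 4: +3 new -> 19 infected
Step 5: +4 new -> 23 infected
Step 6: +6 new -> 29 infected
Step 7: +5 new -> 34 infected
Step 8: +3 new -> 37 infected
Step 9: +1 new -> 38 infected
Step 10: +1 new -> 39 infected
Step 11: +1 new -> 40 infected
Step 12: +0 new -> 40 infected

Answer: 40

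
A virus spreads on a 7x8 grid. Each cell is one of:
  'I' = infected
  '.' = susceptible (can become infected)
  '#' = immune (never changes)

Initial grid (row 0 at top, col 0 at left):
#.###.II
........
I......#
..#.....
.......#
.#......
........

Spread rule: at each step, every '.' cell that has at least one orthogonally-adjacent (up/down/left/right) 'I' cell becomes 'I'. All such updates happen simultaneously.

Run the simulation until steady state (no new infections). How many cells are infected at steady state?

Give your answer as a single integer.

Answer: 48

Derivation:
Step 0 (initial): 3 infected
Step 1: +6 new -> 9 infected
Step 2: +6 new -> 15 infected
Step 3: +8 new -> 23 infected
Step 4: +8 new -> 31 infected
Step 5: +6 new -> 37 infected
Step 6: +6 new -> 43 infected
Step 7: +4 new -> 47 infected
Step 8: +1 new -> 48 infected
Step 9: +0 new -> 48 infected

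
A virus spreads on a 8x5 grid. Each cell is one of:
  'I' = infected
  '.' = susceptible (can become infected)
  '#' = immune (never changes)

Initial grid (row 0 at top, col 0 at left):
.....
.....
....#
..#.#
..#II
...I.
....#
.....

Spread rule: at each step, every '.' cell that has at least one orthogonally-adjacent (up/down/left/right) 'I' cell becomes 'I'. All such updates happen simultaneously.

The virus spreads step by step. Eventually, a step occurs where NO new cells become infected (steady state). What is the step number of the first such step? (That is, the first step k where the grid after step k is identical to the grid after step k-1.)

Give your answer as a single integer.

Step 0 (initial): 3 infected
Step 1: +4 new -> 7 infected
Step 2: +4 new -> 11 infected
Step 3: +7 new -> 18 infected
Step 4: +8 new -> 26 infected
Step 5: +6 new -> 32 infected
Step 6: +2 new -> 34 infected
Step 7: +1 new -> 35 infected
Step 8: +0 new -> 35 infected

Answer: 8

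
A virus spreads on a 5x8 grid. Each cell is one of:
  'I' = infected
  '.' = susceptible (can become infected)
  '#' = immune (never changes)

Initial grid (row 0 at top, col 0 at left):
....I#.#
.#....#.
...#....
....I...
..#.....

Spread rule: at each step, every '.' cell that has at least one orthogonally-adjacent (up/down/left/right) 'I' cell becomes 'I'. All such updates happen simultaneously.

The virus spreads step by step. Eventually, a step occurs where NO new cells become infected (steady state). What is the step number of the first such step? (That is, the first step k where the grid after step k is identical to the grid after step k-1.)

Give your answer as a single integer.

Answer: 6

Derivation:
Step 0 (initial): 2 infected
Step 1: +6 new -> 8 infected
Step 2: +8 new -> 16 infected
Step 3: +7 new -> 23 infected
Step 4: +6 new -> 29 infected
Step 5: +4 new -> 33 infected
Step 6: +0 new -> 33 infected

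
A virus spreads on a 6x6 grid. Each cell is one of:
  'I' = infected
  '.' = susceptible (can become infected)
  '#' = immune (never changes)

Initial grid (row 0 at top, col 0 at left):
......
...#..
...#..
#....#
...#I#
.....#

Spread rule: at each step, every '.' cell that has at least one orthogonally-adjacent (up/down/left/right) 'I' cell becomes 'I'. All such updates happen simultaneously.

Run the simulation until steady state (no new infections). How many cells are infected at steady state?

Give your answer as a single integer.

Step 0 (initial): 1 infected
Step 1: +2 new -> 3 infected
Step 2: +3 new -> 6 infected
Step 3: +4 new -> 10 infected
Step 4: +6 new -> 16 infected
Step 5: +6 new -> 22 infected
Step 6: +4 new -> 26 infected
Step 7: +2 new -> 28 infected
Step 8: +1 new -> 29 infected
Step 9: +0 new -> 29 infected

Answer: 29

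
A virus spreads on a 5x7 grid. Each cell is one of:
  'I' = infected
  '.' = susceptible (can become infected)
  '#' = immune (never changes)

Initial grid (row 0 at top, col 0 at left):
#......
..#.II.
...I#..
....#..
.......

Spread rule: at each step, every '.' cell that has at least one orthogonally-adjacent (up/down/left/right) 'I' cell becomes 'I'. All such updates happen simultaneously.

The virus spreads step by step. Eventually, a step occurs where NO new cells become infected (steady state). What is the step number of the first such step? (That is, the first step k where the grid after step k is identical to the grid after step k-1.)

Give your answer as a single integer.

Answer: 6

Derivation:
Step 0 (initial): 3 infected
Step 1: +7 new -> 10 infected
Step 2: +7 new -> 17 infected
Step 3: +8 new -> 25 infected
Step 4: +5 new -> 30 infected
Step 5: +1 new -> 31 infected
Step 6: +0 new -> 31 infected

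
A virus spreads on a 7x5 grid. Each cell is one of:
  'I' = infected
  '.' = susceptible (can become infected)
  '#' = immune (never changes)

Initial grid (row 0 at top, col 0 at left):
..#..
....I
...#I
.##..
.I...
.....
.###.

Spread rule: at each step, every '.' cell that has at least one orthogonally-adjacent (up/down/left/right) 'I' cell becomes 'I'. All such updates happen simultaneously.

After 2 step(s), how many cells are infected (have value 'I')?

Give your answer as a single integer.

Answer: 17

Derivation:
Step 0 (initial): 3 infected
Step 1: +6 new -> 9 infected
Step 2: +8 new -> 17 infected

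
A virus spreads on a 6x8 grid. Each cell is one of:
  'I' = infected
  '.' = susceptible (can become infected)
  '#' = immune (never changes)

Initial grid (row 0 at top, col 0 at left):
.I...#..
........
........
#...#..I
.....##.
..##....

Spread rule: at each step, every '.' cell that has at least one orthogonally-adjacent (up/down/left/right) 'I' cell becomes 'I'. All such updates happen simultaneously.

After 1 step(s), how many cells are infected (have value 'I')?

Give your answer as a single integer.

Step 0 (initial): 2 infected
Step 1: +6 new -> 8 infected

Answer: 8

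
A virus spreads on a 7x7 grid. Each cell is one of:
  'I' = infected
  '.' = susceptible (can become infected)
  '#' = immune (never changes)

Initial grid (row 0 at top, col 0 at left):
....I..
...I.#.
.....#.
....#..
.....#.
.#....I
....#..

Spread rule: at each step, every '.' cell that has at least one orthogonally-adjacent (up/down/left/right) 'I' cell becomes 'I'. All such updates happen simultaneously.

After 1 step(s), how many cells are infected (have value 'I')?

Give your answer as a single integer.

Answer: 11

Derivation:
Step 0 (initial): 3 infected
Step 1: +8 new -> 11 infected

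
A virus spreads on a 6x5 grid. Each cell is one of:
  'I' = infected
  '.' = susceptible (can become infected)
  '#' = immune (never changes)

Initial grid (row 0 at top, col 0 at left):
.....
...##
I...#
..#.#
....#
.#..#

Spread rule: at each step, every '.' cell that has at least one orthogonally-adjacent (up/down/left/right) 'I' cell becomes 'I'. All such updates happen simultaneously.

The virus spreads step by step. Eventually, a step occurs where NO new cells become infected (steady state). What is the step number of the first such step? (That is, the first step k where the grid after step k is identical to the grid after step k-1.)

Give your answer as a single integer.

Answer: 7

Derivation:
Step 0 (initial): 1 infected
Step 1: +3 new -> 4 infected
Step 2: +5 new -> 9 infected
Step 3: +5 new -> 14 infected
Step 4: +3 new -> 17 infected
Step 5: +3 new -> 20 infected
Step 6: +2 new -> 22 infected
Step 7: +0 new -> 22 infected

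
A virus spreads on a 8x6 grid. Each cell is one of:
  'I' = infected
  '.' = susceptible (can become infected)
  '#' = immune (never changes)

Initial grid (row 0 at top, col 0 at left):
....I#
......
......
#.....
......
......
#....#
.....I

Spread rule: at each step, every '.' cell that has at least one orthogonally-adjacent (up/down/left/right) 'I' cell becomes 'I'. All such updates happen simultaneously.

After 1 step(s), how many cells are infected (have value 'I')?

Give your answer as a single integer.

Answer: 5

Derivation:
Step 0 (initial): 2 infected
Step 1: +3 new -> 5 infected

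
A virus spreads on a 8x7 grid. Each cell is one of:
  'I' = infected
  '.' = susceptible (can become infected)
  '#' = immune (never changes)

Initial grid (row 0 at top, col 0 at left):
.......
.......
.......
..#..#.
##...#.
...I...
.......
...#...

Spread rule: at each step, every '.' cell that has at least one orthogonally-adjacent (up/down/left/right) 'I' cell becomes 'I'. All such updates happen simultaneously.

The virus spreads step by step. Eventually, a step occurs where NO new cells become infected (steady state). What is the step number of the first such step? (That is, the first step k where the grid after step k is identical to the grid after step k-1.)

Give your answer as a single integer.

Step 0 (initial): 1 infected
Step 1: +4 new -> 5 infected
Step 2: +7 new -> 12 infected
Step 3: +8 new -> 20 infected
Step 4: +8 new -> 28 infected
Step 5: +8 new -> 36 infected
Step 6: +7 new -> 43 infected
Step 7: +5 new -> 48 infected
Step 8: +2 new -> 50 infected
Step 9: +0 new -> 50 infected

Answer: 9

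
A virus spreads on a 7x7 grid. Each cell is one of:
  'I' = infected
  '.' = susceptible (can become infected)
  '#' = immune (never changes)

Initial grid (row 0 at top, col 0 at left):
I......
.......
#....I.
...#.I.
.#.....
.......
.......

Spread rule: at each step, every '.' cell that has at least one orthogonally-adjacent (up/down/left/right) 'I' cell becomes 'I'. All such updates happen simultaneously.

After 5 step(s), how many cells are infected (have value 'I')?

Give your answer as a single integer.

Answer: 40

Derivation:
Step 0 (initial): 3 infected
Step 1: +8 new -> 11 infected
Step 2: +9 new -> 20 infected
Step 3: +11 new -> 31 infected
Step 4: +6 new -> 37 infected
Step 5: +3 new -> 40 infected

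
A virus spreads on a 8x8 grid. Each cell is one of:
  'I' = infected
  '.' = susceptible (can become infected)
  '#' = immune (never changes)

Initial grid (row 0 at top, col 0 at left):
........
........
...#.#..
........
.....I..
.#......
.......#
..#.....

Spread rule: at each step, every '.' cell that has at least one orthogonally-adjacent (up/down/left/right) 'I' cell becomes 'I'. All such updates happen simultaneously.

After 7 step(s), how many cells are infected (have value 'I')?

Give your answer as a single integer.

Step 0 (initial): 1 infected
Step 1: +4 new -> 5 infected
Step 2: +7 new -> 12 infected
Step 3: +10 new -> 22 infected
Step 4: +9 new -> 31 infected
Step 5: +11 new -> 42 infected
Step 6: +8 new -> 50 infected
Step 7: +5 new -> 55 infected

Answer: 55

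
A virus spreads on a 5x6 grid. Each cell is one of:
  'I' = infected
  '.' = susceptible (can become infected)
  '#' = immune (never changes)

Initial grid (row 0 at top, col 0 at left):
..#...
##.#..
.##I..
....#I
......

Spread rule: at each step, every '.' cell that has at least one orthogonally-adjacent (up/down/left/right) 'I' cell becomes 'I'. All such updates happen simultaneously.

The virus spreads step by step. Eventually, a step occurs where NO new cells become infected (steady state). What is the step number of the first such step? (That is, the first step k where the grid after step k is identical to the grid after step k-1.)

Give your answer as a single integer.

Step 0 (initial): 2 infected
Step 1: +4 new -> 6 infected
Step 2: +5 new -> 11 infected
Step 3: +4 new -> 15 infected
Step 4: +3 new -> 18 infected
Step 5: +2 new -> 20 infected
Step 6: +0 new -> 20 infected

Answer: 6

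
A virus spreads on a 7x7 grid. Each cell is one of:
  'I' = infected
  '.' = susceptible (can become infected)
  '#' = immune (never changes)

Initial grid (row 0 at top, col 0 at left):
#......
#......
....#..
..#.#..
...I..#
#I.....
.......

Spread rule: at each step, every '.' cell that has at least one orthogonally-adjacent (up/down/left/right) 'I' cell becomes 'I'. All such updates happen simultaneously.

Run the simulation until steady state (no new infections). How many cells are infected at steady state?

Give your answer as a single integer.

Step 0 (initial): 2 infected
Step 1: +7 new -> 9 infected
Step 2: +8 new -> 17 infected
Step 3: +7 new -> 24 infected
Step 4: +9 new -> 33 infected
Step 5: +6 new -> 39 infected
Step 6: +2 new -> 41 infected
Step 7: +1 new -> 42 infected
Step 8: +0 new -> 42 infected

Answer: 42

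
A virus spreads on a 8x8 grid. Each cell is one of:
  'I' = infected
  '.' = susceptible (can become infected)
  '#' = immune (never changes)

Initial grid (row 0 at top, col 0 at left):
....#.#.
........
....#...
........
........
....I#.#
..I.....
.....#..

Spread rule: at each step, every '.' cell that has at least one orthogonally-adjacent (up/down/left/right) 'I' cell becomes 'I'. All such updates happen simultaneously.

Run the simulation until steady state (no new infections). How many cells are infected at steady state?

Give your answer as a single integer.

Answer: 58

Derivation:
Step 0 (initial): 2 infected
Step 1: +7 new -> 9 infected
Step 2: +10 new -> 19 infected
Step 3: +8 new -> 27 infected
Step 4: +10 new -> 37 infected
Step 5: +8 new -> 45 infected
Step 6: +8 new -> 53 infected
Step 7: +3 new -> 56 infected
Step 8: +2 new -> 58 infected
Step 9: +0 new -> 58 infected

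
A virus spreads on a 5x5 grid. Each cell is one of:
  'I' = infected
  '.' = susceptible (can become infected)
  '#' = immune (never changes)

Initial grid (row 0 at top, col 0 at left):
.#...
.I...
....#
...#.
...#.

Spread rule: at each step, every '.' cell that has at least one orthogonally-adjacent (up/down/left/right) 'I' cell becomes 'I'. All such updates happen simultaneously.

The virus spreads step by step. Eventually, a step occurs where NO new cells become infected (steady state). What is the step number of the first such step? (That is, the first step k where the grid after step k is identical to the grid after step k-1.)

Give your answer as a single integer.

Step 0 (initial): 1 infected
Step 1: +3 new -> 4 infected
Step 2: +6 new -> 10 infected
Step 3: +6 new -> 16 infected
Step 4: +3 new -> 19 infected
Step 5: +0 new -> 19 infected

Answer: 5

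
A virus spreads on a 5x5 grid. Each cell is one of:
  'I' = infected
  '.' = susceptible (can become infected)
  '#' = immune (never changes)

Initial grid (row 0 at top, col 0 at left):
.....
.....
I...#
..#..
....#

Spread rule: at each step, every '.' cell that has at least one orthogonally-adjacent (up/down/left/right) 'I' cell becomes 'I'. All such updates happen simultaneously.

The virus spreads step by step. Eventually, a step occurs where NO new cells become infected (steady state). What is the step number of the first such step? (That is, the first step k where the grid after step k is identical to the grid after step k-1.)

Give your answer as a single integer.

Answer: 7

Derivation:
Step 0 (initial): 1 infected
Step 1: +3 new -> 4 infected
Step 2: +5 new -> 9 infected
Step 3: +4 new -> 13 infected
Step 4: +4 new -> 17 infected
Step 5: +4 new -> 21 infected
Step 6: +1 new -> 22 infected
Step 7: +0 new -> 22 infected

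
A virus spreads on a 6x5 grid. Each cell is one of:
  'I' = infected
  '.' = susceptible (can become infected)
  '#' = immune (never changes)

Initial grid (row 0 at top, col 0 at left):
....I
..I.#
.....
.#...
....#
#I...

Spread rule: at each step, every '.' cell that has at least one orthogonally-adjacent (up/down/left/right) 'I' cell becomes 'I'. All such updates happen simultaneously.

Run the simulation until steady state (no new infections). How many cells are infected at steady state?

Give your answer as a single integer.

Step 0 (initial): 3 infected
Step 1: +7 new -> 10 infected
Step 2: +8 new -> 18 infected
Step 3: +7 new -> 25 infected
Step 4: +1 new -> 26 infected
Step 5: +0 new -> 26 infected

Answer: 26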